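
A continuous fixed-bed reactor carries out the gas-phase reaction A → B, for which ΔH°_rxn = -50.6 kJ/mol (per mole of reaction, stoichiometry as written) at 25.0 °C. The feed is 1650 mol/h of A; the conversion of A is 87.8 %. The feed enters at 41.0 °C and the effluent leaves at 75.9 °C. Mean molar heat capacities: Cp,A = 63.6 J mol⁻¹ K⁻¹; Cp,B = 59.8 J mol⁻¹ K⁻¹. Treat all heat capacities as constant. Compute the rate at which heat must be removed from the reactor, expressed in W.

Extent of reaction ξ = 0.878 × 1650 = 1448.7 mol/h
Reaction term: ξ·ΔH°_rxn = 1448.7 × -50.6 = -73304 kJ/h
Sensible, feed 41.0→25 °C: -1679 kJ/h
Outlet flows (mol/h): A 201.3, B 1448.7
Sensible, products 25→75.9 °C: 5061.2 kJ/h
Q = ΔH = -69922 kJ/h = -19.423 kW
Heat removed = 19423 W

Q_out = 19400 W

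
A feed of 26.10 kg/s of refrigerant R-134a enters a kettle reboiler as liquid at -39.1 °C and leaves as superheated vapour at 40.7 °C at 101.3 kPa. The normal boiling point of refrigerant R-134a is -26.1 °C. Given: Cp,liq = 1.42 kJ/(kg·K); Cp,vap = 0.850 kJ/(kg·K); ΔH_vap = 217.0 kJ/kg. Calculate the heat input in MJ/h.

liquid -39.1→-26.1 °C: 18.46 kJ/kg
vaporisation at -26.1 °C: 217 kJ/kg
vapour -26.1→40.7 °C: 56.78 kJ/kg
Δh = 18.46 + 217 + 56.78 = 292.24 kJ/kg
Q = ṁ·Δh = 26.10 kg/s × 292.24 kJ/kg = 7627.5 kJ/s
|Q| = 7627.5 kW = 27459 MJ/h

Q = 27500 MJ/h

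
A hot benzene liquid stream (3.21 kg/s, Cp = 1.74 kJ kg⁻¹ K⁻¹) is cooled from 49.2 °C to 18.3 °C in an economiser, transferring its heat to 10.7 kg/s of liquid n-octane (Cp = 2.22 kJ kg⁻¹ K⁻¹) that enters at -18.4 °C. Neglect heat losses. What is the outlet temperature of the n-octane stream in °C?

T_c,out = -11.1 °C

Heat released by hot stream: Q = 3.21 × 1.74 × (49.2 − 18.3) = 172.59 kJ/s
Energy balance on cold side (adiabatic exchanger): Q = ṁ_c·Cp_c·(T_c,out − T_c,in)
T_c,out = -18.4 + 172.59/(10.7 × 2.22) = -11.134 °C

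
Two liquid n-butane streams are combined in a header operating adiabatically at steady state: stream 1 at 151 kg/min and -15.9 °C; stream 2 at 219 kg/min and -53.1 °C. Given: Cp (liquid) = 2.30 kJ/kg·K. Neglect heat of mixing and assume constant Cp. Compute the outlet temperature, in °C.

T_out = -37.9 °C

Energy balance with Q = 0: Σ ṁᵢCp,ᵢ(T_out − Tᵢ) = 0
Σ ṁᵢCp,ᵢTᵢ = 151×2.30×-15.9 + 219×2.30×-53.1 = -32269
Σ ṁᵢCp,ᵢ = 151×2.30 + 219×2.30 = 851
T_out = -32269 / 851 = -37.918 °C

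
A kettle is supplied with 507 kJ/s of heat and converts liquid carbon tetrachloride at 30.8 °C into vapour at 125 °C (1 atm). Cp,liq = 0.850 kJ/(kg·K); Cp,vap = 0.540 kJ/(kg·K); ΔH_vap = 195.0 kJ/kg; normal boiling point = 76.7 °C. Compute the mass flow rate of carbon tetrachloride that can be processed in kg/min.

ṁ = 117 kg/min

Δh = 0.850×(76.7−30.8) + 195.0 + 0.540×(125−76.7) = 260.1 kJ/kg
Q = 507 kJ/s = 507 kJ/s = 30420 kJ/min
ṁ = Q/Δh = 30420 / 260.1 = 116.96 kg/min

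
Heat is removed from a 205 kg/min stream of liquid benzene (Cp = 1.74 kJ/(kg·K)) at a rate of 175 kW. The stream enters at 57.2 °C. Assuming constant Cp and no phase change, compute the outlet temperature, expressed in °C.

T_out = 27.8 °C

Q = 175 kW = 10500 kJ/min
ΔT = Q/(ṁ·Cp) = 10500/(205×1.74) = 29.437 K
T_out = 57.2 − 29.437 = 27.763 °C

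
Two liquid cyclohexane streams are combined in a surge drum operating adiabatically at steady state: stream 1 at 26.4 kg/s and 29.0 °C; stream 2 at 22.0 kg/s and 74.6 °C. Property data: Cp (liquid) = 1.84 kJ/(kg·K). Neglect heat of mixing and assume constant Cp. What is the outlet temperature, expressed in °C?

No heat crosses the boundary, so H_out = H_in.
T_out = Σ ṁᵢCp,ᵢTᵢ / Σ ṁᵢCp,ᵢ
      = 4428.5 / 89.056 = 49.727 °C

T_out = 49.7 °C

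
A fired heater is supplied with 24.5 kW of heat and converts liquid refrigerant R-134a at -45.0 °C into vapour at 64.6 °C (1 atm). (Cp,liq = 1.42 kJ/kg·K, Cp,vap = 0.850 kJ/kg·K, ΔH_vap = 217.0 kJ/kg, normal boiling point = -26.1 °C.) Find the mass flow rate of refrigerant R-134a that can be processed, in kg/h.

ṁ = 275 kg/h

Δh = 1.42×(-26.1−-45.0) + 217.0 + 0.850×(64.6−-26.1) = 320.93 kJ/kg
Q = 24.5 kW = 24.5 kJ/s = 88200 kJ/h
ṁ = Q/Δh = 88200 / 320.93 = 274.82 kg/h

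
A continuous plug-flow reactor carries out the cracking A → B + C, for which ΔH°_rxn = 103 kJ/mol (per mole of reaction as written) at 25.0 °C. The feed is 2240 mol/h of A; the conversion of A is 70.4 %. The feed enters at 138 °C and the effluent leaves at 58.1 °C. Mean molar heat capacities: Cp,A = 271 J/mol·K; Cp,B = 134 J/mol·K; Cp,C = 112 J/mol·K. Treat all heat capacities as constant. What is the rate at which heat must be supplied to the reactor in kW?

Q_in = 31.3 kW

Extent of reaction ξ = 0.704 × 2240 = 1577 mol/h
Reaction term: ξ·ΔH°_rxn = 1577 × 103 = 162430 kJ/h
Sensible, feed 138→25 °C: -68596 kJ/h
Outlet flows (mol/h): A 663.04, B 1577, C 1577
Sensible, products 25→58.1 °C: 18788 kJ/h
Q = ΔH = 112620 kJ/h = 31.283 kW
Heat supplied = 31.283 kW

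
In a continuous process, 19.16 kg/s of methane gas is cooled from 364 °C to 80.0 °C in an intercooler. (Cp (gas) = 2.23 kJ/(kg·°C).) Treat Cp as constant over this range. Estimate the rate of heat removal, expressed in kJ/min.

Q = ṁ·Cp·ΔT = 19.16 × 2.23 × (80.0 − 364) = -12134 kJ/s
Cooling duty = 728060 kJ/min

Q_c = 728000 kJ/min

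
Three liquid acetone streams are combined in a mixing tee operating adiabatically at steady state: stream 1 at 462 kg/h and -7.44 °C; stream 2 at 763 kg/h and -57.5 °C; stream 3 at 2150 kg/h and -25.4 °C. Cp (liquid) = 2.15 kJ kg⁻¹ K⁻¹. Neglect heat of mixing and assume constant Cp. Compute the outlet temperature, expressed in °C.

Adiabatic, steady state ⇒ Σ ṁᵢCp,ᵢ(T_out − Tᵢ) = 0
Σ ṁᵢCp,ᵢTᵢ = 462×2.15×-7.44 + 763×2.15×-57.5 + 2150×2.15×-25.4 = -219130
Σ ṁᵢCp,ᵢ = 462×2.15 + 763×2.15 + 2150×2.15 = 7256.2
T_out = -219130 / 7256.2 = -30.198 °C

T_out = -30.2 °C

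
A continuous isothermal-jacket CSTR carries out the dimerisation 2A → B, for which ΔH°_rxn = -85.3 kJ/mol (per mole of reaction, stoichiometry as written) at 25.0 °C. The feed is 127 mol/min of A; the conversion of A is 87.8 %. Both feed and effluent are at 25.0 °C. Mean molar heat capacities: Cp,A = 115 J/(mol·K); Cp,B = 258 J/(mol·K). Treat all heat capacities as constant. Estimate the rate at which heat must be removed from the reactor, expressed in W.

Extent of reaction ξ = 0.878 × 127 / 2 = 55.753 mol/min
Reaction term: ξ·ΔH°_rxn = 55.753 × -85.3 = -4755.7 kJ/min
Q = ΔH = -4755.7 kJ/min = -79.262 kW
Heat removed = 79262 W

Q_out = 79300 W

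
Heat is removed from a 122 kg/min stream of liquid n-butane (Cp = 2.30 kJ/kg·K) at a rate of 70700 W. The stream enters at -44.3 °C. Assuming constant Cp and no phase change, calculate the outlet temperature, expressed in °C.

Q = 70700 W = 4242 kJ/min
ΔT = Q/(ṁ·Cp) = 4242/(122×2.30) = 15.118 K
T_out = -44.3 − 15.118 = -59.418 °C

T_out = -59.4 °C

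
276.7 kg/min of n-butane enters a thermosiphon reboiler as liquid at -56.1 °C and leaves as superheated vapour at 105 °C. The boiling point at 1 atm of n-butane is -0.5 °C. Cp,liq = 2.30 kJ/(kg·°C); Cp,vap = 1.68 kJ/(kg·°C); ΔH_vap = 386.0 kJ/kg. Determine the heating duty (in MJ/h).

liquid -56.1→-0.5 °C: 127.88 kJ/kg
vaporisation at -0.5 °C: 386 kJ/kg
vapour -0.5→105 °C: 177.24 kJ/kg
Δh = 127.88 + 386 + 177.24 = 691.12 kJ/kg
Q = ṁ·Δh = 276.7 kg/min × 691.12 kJ/kg = 191230 kJ/min
|Q| = 3187.2 kW = 11474 MJ/h

Q = 11500 MJ/h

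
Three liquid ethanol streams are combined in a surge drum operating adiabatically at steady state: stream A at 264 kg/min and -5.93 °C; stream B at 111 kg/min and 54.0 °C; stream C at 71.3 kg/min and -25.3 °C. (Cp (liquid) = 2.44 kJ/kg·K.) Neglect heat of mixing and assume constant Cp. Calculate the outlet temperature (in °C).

T_out = 5.88 °C

Energy balance with Q = 0: Σ ṁᵢCp,ᵢ(T_out − Tᵢ) = 0
Σ ṁᵢCp,ᵢTᵢ = 264×2.44×-5.93 + 111×2.44×54.0 + 71.3×2.44×-25.3 = 6404
Σ ṁᵢCp,ᵢ = 264×2.44 + 111×2.44 + 71.3×2.44 = 1089
T_out = 6404 / 1089 = 5.8808 °C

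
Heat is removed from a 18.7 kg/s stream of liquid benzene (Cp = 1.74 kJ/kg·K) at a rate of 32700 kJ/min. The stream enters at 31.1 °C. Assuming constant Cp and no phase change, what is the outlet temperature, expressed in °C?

T_out = 14.4 °C

Q = 32700 kJ/min = 545 kJ/s
ΔT = Q/(ṁ·Cp) = 545/(18.7×1.74) = 16.75 K
T_out = 31.1 − 16.75 = 14.35 °C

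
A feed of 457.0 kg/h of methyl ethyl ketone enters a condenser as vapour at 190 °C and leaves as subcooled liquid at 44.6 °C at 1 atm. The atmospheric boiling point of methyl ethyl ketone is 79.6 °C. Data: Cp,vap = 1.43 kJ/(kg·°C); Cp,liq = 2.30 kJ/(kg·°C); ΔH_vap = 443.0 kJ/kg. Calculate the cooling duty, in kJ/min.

Q_c = 5190 kJ/min

vapour 190→79.6 °C: -157.87 kJ/kg
condensation at 79.6 °C: -443 kJ/kg
liquid 79.6→44.6 °C: -80.5 kJ/kg
Δh = -157.87 + -443 + -80.5 = -681.37 kJ/kg
Q = ṁ·Δh = 457.0 kg/h × -681.37 kJ/kg = -311390 kJ/h
|Q| = 86.496 kW = 5189.8 kJ/min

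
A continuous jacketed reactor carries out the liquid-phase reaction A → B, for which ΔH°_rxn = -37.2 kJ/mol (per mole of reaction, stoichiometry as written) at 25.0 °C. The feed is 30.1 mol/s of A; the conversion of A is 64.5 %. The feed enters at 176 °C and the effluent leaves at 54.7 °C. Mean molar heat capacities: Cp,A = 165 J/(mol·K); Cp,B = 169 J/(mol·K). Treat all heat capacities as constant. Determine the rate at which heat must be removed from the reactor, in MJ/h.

Extent of reaction ξ = 0.645 × 30.1 = 19.415 mol/s
Reaction term: ξ·ΔH°_rxn = 19.415 × -37.2 = -722.22 kJ/s
Sensible, feed 176→25 °C: -749.94 kJ/s
Outlet flows (mol/s): A 10.686, B 19.415
Sensible, products 25→54.7 °C: 149.81 kJ/s
Q = ΔH = -1322.3 kJ/s = -1322.3 kW
Heat removed = 4760.5 MJ/h

Q_out = 4760 MJ/h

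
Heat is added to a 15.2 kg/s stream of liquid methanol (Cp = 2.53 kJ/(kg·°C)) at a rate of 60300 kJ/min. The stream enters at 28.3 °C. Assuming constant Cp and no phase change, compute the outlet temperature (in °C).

Q = 60300 kJ/min = 1005 kJ/s
ΔT = Q/(ṁ·Cp) = 1005/(15.2×2.53) = 26.134 K
T_out = 28.3 + 26.134 = 54.434 °C

T_out = 54.4 °C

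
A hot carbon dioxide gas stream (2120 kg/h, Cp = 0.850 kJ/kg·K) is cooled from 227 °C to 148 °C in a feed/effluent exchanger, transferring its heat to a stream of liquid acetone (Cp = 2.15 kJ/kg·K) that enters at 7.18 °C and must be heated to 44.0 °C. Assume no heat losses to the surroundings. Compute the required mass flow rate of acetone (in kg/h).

Heat released by hot stream: Q = 2120 × 0.850 × (227 − 148) = 142360 kJ/h
Energy balance on cold side (adiabatic exchanger): Q = ṁ_c·Cp_c·(T_c,out − T_c,in)
ṁ_c = 142360 / [2.15 × (44.0 − 7.18)] = 1798.3 kg/h

ṁ_c = 1800 kg/h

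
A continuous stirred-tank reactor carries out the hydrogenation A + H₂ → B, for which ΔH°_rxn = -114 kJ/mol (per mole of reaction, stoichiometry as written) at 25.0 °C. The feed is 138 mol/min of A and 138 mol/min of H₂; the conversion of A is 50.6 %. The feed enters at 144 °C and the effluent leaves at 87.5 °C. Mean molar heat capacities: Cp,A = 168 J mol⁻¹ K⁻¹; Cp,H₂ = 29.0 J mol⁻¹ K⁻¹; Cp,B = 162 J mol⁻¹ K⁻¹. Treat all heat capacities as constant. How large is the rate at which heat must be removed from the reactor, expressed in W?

Extent of reaction ξ = 0.506 × 138 = 69.828 mol/min
Reaction term: ξ·ΔH°_rxn = 69.828 × -114 = -7960.4 kJ/min
Sensible, feed 144→25 °C: -3235.1 kJ/min
Outlet flows (mol/min): A 68.172, H₂ 68.172, B 69.828
Sensible, products 25→87.5 °C: 1546.4 kJ/min
Q = ΔH = -9649.1 kJ/min = -160.82 kW
Heat removed = 160820 W

Q_out = 161000 W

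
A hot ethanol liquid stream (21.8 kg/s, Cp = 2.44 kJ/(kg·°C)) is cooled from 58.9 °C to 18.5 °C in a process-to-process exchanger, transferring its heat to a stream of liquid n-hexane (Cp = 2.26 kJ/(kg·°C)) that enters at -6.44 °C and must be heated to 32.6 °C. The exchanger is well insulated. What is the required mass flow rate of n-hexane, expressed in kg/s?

ṁ_c = 24.4 kg/s

Heat released by hot stream: Q = 21.8 × 2.44 × (58.9 − 18.5) = 2149 kJ/s
Energy balance on cold side (adiabatic exchanger): Q = ṁ_c·Cp_c·(T_c,out − T_c,in)
ṁ_c = 2149 / [2.26 × (32.6 − -6.44)] = 24.356 kg/s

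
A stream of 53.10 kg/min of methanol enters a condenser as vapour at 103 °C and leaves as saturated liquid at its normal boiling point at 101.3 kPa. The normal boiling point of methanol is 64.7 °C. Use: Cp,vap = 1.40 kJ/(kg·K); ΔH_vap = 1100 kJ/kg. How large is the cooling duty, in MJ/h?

vapour 103→64.7 °C: -53.62 kJ/kg
condensation at 64.7 °C: -1100 kJ/kg
Δh = -53.62 + -1100 = -1153.6 kJ/kg
Q = ṁ·Δh = 53.10 kg/min × -1153.6 kJ/kg = -61257 kJ/min
|Q| = 1021 kW = 3675.4 MJ/h

Q_c = 3680 MJ/h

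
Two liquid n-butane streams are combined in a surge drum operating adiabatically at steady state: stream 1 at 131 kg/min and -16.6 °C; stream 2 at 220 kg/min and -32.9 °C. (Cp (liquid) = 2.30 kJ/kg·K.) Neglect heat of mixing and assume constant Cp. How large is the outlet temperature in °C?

Adiabatic, steady state ⇒ Σ ṁᵢCp,ᵢ(T_out − Tᵢ) = 0
Σ ṁᵢCp,ᵢTᵢ = 131×2.30×-16.6 + 220×2.30×-32.9 = -21649
Σ ṁᵢCp,ᵢ = 131×2.30 + 220×2.30 = 807.3
T_out = -21649 / 807.3 = -26.817 °C

T_out = -26.8 °C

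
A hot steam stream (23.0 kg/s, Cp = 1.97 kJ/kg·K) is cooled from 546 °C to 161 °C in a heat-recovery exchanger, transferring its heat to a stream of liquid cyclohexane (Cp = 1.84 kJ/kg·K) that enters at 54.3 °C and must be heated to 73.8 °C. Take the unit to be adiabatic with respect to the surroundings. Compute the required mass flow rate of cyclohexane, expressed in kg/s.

ṁ_c = 486 kg/s

Heat released by hot stream: Q = 23.0 × 1.97 × (546 − 161) = 17444 kJ/s
Energy balance on cold side (adiabatic exchanger): Q = ṁ_c·Cp_c·(T_c,out − T_c,in)
ṁ_c = 17444 / [1.84 × (73.8 − 54.3)] = 486.19 kg/s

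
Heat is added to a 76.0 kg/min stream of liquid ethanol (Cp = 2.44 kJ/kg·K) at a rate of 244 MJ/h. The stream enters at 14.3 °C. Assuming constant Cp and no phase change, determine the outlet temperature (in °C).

T_out = 36.2 °C

Q = 244 MJ/h = 4066.7 kJ/min
ΔT = Q/(ṁ·Cp) = 4066.7/(76.0×2.44) = 21.93 K
T_out = 14.3 + 21.93 = 36.23 °C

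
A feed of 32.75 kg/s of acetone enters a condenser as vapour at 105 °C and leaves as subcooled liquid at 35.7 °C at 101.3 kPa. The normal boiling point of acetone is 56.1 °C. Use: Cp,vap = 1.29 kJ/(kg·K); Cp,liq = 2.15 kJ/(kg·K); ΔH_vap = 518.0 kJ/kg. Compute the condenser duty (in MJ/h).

Q_c = 73700 MJ/h

vapour 105→56.1 °C: -63.081 kJ/kg
condensation at 56.1 °C: -518 kJ/kg
liquid 56.1→35.7 °C: -43.86 kJ/kg
Δh = -63.081 + -518 + -43.86 = -624.94 kJ/kg
Q = ṁ·Δh = 32.75 kg/s × -624.94 kJ/kg = -20467 kJ/s
|Q| = 20467 kW = 73681 MJ/h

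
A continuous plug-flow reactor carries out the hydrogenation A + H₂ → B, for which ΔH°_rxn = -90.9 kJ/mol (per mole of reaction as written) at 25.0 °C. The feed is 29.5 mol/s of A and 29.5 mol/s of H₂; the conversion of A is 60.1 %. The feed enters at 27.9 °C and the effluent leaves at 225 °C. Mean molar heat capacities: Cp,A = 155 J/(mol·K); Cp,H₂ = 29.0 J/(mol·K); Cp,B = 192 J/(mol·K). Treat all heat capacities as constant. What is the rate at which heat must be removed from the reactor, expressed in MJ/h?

Q_out = 1850 MJ/h

Extent of reaction ξ = 0.601 × 29.5 = 17.729 mol/s
Reaction term: ξ·ΔH°_rxn = 17.729 × -90.9 = -1611.6 kJ/s
Sensible, feed 27.9→25 °C: -15.741 kJ/s
Outlet flows (mol/s): A 11.771, H₂ 11.771, B 17.729
Sensible, products 25→225 °C: 1114 kJ/s
Q = ΔH = -513.39 kJ/s = -513.39 kW
Heat removed = 1848.2 MJ/h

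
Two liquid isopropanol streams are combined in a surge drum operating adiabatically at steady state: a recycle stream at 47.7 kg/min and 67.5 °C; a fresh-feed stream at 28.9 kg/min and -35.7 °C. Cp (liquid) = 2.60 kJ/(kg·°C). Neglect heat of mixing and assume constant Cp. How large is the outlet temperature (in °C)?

T_out = 28.6 °C

No heat crosses the boundary, so H_out = H_in.
T_out = Σ ṁᵢCp,ᵢTᵢ / Σ ṁᵢCp,ᵢ
      = 5688.9 / 199.16 = 28.564 °C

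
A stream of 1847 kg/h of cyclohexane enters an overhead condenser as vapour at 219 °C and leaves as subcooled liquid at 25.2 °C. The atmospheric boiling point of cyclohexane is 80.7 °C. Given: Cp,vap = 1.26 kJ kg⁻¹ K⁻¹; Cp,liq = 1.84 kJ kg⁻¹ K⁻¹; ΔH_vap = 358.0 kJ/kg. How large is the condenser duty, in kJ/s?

Q_c = 325 kJ/s

vapour 219→80.7 °C: -174.26 kJ/kg
condensation at 80.7 °C: -358 kJ/kg
liquid 80.7→25.2 °C: -102.12 kJ/kg
Δh = -174.26 + -358 + -102.12 = -634.38 kJ/kg
Q = ṁ·Δh = 1847 kg/h × -634.38 kJ/kg = -1.1717e+06 kJ/h
|Q| = 325.47 kW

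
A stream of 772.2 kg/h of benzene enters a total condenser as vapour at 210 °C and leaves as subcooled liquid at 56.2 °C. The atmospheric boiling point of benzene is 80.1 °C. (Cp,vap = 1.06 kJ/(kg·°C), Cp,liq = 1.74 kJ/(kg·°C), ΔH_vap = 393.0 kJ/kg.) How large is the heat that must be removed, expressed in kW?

vapour 210→80.1 °C: -137.69 kJ/kg
condensation at 80.1 °C: -393 kJ/kg
liquid 80.1→56.2 °C: -41.586 kJ/kg
Δh = -137.69 + -393 + -41.586 = -572.28 kJ/kg
Q = ṁ·Δh = 772.2 kg/h × -572.28 kJ/kg = -441910 kJ/h
|Q| = 122.75 kW

Q_c = 123 kW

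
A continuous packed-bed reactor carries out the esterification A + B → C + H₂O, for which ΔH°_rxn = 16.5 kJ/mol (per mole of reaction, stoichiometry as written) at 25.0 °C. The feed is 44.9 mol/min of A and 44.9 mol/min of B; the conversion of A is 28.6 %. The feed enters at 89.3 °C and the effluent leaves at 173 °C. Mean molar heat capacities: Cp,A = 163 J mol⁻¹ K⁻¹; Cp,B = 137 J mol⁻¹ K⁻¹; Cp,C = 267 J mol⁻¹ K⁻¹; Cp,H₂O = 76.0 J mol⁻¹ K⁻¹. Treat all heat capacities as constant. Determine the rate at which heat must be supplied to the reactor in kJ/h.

Q_in = 85300 kJ/h

Extent of reaction ξ = 0.286 × 44.9 = 12.841 mol/min
Reaction term: ξ·ΔH°_rxn = 12.841 × 16.5 = 211.88 kJ/min
Sensible, feed 89.3→25 °C: -866.12 kJ/min
Outlet flows (mol/min): A 32.059, B 32.059, C 12.841, H₂O 12.841
Sensible, products 25→173 °C: 2075.3 kJ/min
Q = ΔH = 1421 kJ/min = 23.684 kW
Heat supplied = 85263 kJ/h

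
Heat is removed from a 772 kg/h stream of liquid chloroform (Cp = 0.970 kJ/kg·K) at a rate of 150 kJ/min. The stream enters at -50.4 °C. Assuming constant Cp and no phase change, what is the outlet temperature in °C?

Q = 150 kJ/min = 9000 kJ/h
ΔT = Q/(ṁ·Cp) = 9000/(772×0.970) = 12.019 K
T_out = -50.4 − 12.019 = -62.419 °C

T_out = -62.4 °C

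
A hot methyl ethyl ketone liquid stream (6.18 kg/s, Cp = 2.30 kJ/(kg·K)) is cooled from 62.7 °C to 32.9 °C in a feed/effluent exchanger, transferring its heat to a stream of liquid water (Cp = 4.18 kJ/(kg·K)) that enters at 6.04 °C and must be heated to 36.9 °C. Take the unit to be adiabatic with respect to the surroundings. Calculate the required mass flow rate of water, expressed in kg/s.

Heat released by hot stream: Q = 6.18 × 2.30 × (62.7 − 32.9) = 423.58 kJ/s
Energy balance on cold side (adiabatic exchanger): Q = ṁ_c·Cp_c·(T_c,out − T_c,in)
ṁ_c = 423.58 / [4.18 × (36.9 − 6.04)] = 3.2837 kg/s

ṁ_c = 3.28 kg/s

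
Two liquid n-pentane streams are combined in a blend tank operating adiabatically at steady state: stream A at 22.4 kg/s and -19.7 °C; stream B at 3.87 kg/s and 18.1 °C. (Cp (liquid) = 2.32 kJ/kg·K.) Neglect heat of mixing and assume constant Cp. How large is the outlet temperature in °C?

T_out = -14.1 °C

No heat crosses the boundary, so H_out = H_in.
Σ ṁᵢCp,ᵢTᵢ = 22.4×2.32×-19.7 + 3.87×2.32×18.1 = -861.26
Σ ṁᵢCp,ᵢ = 22.4×2.32 + 3.87×2.32 = 60.946
T_out = -861.26 / 60.946 = -14.131 °C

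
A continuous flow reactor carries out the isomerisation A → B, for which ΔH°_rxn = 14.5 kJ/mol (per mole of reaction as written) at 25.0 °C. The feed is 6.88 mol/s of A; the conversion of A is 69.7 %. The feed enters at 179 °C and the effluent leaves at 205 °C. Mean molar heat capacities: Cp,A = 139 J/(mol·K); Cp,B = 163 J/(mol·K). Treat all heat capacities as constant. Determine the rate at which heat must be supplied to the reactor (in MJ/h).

Q_in = 414 MJ/h

Extent of reaction ξ = 0.697 × 6.88 = 4.7954 mol/s
Reaction term: ξ·ΔH°_rxn = 4.7954 × 14.5 = 69.533 kJ/s
Sensible, feed 179→25 °C: -147.27 kJ/s
Outlet flows (mol/s): A 2.0846, B 4.7954
Sensible, products 25→205 °C: 192.85 kJ/s
Q = ΔH = 115.11 kJ/s = 115.11 kW
Heat supplied = 414.41 MJ/h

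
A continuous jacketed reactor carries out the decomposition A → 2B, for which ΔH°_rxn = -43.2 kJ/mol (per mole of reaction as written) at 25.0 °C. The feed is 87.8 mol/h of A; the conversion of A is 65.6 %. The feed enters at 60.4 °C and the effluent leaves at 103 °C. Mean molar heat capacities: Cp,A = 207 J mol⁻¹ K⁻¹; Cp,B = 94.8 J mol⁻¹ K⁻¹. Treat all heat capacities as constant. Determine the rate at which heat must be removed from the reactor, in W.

Q_out = 498 W

Extent of reaction ξ = 0.656 × 87.8 = 57.597 mol/h
Reaction term: ξ·ΔH°_rxn = 57.597 × -43.2 = -2488.2 kJ/h
Sensible, feed 60.4→25 °C: -643.38 kJ/h
Outlet flows (mol/h): A 30.203, B 115.19
Sensible, products 25→103 °C: 1339.4 kJ/h
Q = ΔH = -1792.1 kJ/h = -0.49781 kW
Heat removed = 497.81 W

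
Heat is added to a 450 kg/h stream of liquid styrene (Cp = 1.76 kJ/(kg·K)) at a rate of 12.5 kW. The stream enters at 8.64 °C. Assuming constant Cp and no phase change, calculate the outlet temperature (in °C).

Q = 12.5 kW = 45000 kJ/h
ΔT = Q/(ṁ·Cp) = 45000/(450×1.76) = 56.818 K
T_out = 8.64 + 56.818 = 65.458 °C

T_out = 65.5 °C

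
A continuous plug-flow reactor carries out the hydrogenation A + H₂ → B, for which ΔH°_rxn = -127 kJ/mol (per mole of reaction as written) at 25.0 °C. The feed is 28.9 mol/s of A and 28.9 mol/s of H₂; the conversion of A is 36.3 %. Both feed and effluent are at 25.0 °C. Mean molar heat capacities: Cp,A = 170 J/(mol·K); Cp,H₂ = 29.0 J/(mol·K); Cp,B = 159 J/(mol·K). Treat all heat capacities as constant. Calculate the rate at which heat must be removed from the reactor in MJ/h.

Extent of reaction ξ = 0.363 × 28.9 = 10.491 mol/s
Reaction term: ξ·ΔH°_rxn = 10.491 × -127 = -1332.3 kJ/s
Q = ΔH = -1332.3 kJ/s = -1332.3 kW
Heat removed = 4796.3 MJ/h

Q_out = 4800 MJ/h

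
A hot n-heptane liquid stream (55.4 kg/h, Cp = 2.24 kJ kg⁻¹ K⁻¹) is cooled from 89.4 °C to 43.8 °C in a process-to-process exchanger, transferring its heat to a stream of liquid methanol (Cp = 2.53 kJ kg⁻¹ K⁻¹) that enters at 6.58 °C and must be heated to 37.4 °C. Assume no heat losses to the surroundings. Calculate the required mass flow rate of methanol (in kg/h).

ṁ_c = 72.6 kg/h

Heat released by hot stream: Q = 55.4 × 2.24 × (89.4 − 43.8) = 5658.8 kJ/h
Energy balance on cold side (adiabatic exchanger): Q = ṁ_c·Cp_c·(T_c,out − T_c,in)
ṁ_c = 5658.8 / [2.53 × (37.4 − 6.58)] = 72.572 kg/h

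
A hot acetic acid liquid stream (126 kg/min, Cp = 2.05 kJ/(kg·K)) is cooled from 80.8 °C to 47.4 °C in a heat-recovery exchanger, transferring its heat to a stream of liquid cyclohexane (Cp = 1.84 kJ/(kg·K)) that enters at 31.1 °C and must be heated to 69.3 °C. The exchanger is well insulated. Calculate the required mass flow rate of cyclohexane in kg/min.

ṁ_c = 123 kg/min

Heat released by hot stream: Q = 126 × 2.05 × (80.8 − 47.4) = 8627.2 kJ/min
Energy balance on cold side (adiabatic exchanger): Q = ṁ_c·Cp_c·(T_c,out − T_c,in)
ṁ_c = 8627.2 / [1.84 × (69.3 − 31.1)] = 122.74 kg/min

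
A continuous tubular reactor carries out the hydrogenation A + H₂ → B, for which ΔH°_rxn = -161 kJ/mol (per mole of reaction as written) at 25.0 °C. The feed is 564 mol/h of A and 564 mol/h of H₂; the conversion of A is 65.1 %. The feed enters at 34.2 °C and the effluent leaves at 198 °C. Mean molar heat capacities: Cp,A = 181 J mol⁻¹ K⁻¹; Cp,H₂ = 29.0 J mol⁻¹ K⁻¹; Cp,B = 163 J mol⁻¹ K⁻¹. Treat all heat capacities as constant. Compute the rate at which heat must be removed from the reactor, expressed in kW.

Extent of reaction ξ = 0.651 × 564 = 367.16 mol/h
Reaction term: ξ·ΔH°_rxn = 367.16 × -161 = -59113 kJ/h
Sensible, feed 34.2→25 °C: -1089.6 kJ/h
Outlet flows (mol/h): A 196.84, H₂ 196.84, B 367.16
Sensible, products 25→198 °C: 17505 kJ/h
Q = ΔH = -42698 kJ/h = -11.861 kW
Heat removed = 11.861 kW

Q_out = 11.9 kW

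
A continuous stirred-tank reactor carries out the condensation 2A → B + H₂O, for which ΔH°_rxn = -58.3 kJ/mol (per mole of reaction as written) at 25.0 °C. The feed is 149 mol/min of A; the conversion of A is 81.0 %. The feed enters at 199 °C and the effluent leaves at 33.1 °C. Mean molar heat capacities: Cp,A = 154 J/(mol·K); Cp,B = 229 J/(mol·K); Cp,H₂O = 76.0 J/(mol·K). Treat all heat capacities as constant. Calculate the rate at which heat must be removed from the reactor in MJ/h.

Q_out = 440 MJ/h

Extent of reaction ξ = 0.810 × 149 / 2 = 60.345 mol/min
Reaction term: ξ·ΔH°_rxn = 60.345 × -58.3 = -3518.1 kJ/min
Sensible, feed 199→25 °C: -3992.6 kJ/min
Outlet flows (mol/min): A 28.31, B 60.345, H₂O 60.345
Sensible, products 25→33.1 °C: 184.4 kJ/min
Q = ΔH = -7326.3 kJ/min = -122.11 kW
Heat removed = 439.58 MJ/h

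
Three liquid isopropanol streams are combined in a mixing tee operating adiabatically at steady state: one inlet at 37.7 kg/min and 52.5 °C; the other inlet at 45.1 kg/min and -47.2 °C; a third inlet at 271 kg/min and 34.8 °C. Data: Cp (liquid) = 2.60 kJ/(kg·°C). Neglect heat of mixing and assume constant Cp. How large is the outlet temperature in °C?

Adiabatic, steady state ⇒ Σ ṁᵢCp,ᵢ(T_out − Tᵢ) = 0
Σ ṁᵢCp,ᵢTᵢ = 37.7×2.60×52.5 + 45.1×2.60×-47.2 + 271×2.60×34.8 = 24131
Σ ṁᵢCp,ᵢ = 37.7×2.60 + 45.1×2.60 + 271×2.60 = 919.88
T_out = 24131 / 919.88 = 26.233 °C

T_out = 26.2 °C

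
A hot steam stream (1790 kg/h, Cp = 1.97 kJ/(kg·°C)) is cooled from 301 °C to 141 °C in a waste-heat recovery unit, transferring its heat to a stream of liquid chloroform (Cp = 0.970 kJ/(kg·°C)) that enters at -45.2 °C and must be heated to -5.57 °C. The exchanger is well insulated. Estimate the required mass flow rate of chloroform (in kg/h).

ṁ_c = 14700 kg/h

Heat released by hot stream: Q = 1790 × 1.97 × (301 − 141) = 564210 kJ/h
Energy balance on cold side (adiabatic exchanger): Q = ṁ_c·Cp_c·(T_c,out − T_c,in)
ṁ_c = 564210 / [0.970 × (-5.57 − -45.2)] = 14677 kg/h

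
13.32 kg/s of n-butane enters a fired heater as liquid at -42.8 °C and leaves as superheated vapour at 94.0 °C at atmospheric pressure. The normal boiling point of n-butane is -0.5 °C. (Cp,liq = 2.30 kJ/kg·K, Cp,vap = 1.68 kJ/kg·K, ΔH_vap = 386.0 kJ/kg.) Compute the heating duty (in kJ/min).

liquid -42.8→-0.5 °C: 97.29 kJ/kg
vaporisation at -0.5 °C: 386 kJ/kg
vapour -0.5→94.0 °C: 158.76 kJ/kg
Δh = 97.29 + 386 + 158.76 = 642.05 kJ/kg
Q = ṁ·Δh = 13.32 kg/s × 642.05 kJ/kg = 8552.1 kJ/s
|Q| = 8552.1 kW = 513130 kJ/min

Q = 513000 kJ/min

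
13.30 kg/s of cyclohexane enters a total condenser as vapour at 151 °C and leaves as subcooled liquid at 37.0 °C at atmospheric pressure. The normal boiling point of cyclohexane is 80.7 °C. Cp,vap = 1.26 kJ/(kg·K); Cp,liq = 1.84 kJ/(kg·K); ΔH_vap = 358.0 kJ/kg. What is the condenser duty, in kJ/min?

Q_c = 421000 kJ/min

vapour 151→80.7 °C: -88.578 kJ/kg
condensation at 80.7 °C: -358 kJ/kg
liquid 80.7→37.0 °C: -80.408 kJ/kg
Δh = -88.578 + -358 + -80.408 = -526.99 kJ/kg
Q = ṁ·Δh = 13.30 kg/s × -526.99 kJ/kg = -7008.9 kJ/s
|Q| = 7008.9 kW = 420530 kJ/min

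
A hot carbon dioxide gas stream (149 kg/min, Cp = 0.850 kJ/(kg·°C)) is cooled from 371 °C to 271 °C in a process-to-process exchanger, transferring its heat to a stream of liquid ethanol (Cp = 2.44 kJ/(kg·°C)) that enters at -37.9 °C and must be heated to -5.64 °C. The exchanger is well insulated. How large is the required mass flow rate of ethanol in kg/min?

Heat released by hot stream: Q = 149 × 0.850 × (371 − 271) = 12665 kJ/min
Energy balance on cold side (adiabatic exchanger): Q = ṁ_c·Cp_c·(T_c,out − T_c,in)
ṁ_c = 12665 / [2.44 × (-5.64 − -37.9)] = 160.9 kg/min

ṁ_c = 161 kg/min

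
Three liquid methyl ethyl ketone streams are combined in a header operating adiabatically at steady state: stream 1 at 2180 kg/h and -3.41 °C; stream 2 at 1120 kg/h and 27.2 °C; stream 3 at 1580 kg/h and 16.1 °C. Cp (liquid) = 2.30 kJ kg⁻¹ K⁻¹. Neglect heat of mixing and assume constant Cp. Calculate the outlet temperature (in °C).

Adiabatic, steady state ⇒ Σ ṁᵢCp,ᵢ(T_out − Tᵢ) = 0
Σ ṁᵢCp,ᵢTᵢ = 2180×2.30×-3.41 + 1120×2.30×27.2 + 1580×2.30×16.1 = 111480
Σ ṁᵢCp,ᵢ = 2180×2.30 + 1120×2.30 + 1580×2.30 = 11224
T_out = 111480 / 11224 = 9.932 °C

T_out = 9.93 °C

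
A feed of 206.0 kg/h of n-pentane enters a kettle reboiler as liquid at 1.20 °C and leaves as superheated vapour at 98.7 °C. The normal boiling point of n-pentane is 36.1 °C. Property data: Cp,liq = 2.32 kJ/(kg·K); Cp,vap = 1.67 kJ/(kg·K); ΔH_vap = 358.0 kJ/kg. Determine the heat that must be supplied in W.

Q = 31100 W

liquid 1.20→36.1 °C: 80.968 kJ/kg
vaporisation at 36.1 °C: 358 kJ/kg
vapour 36.1→98.7 °C: 104.54 kJ/kg
Δh = 80.968 + 358 + 104.54 = 543.51 kJ/kg
Q = ṁ·Δh = 206.0 kg/h × 543.51 kJ/kg = 111960 kJ/h
|Q| = 31.101 kW = 31101 W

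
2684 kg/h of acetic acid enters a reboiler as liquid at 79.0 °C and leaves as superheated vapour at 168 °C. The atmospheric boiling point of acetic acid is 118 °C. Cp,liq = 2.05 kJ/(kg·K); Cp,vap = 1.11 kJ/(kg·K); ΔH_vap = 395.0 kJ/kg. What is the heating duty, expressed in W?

Q = 395000 W

liquid 79.0→118 °C: 79.95 kJ/kg
vaporisation at 118 °C: 395 kJ/kg
vapour 118→168 °C: 55.5 kJ/kg
Δh = 79.95 + 395 + 55.5 = 530.45 kJ/kg
Q = ṁ·Δh = 2684 kg/h × 530.45 kJ/kg = 1.4237e+06 kJ/h
|Q| = 395.48 kW = 395480 W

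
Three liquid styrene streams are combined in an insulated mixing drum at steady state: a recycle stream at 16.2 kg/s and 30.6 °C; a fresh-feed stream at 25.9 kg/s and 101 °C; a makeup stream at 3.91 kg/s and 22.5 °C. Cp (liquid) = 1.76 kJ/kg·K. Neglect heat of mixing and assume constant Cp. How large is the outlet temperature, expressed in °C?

Adiabatic, steady state ⇒ Σ ṁᵢCp,ᵢ(T_out − Tᵢ) = 0
T_out = Σ ṁᵢCp,ᵢTᵢ / Σ ṁᵢCp,ᵢ
      = 5631.3 / 80.978 = 69.541 °C

T_out = 69.5 °C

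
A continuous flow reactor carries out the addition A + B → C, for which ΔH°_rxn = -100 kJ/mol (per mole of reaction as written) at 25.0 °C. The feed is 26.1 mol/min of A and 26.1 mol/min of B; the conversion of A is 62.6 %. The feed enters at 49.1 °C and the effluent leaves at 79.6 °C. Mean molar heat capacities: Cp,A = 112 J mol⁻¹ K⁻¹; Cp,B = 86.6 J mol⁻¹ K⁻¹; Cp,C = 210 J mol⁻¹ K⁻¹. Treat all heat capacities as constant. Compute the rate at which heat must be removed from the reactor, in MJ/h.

Q_out = 87.9 MJ/h

Extent of reaction ξ = 0.626 × 26.1 = 16.339 mol/min
Reaction term: ξ·ΔH°_rxn = 16.339 × -100 = -1633.9 kJ/min
Sensible, feed 49.1→25 °C: -124.92 kJ/min
Outlet flows (mol/min): A 9.7614, B 9.7614, C 16.339
Sensible, products 25→79.6 °C: 293.19 kJ/min
Q = ΔH = -1465.6 kJ/min = -24.427 kW
Heat removed = 87.936 MJ/h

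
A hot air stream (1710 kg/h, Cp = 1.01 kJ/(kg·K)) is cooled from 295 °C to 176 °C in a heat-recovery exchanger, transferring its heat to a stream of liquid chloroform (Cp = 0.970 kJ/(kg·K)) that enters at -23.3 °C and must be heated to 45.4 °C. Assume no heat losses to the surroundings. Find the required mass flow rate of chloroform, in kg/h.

ṁ_c = 3080 kg/h

Heat released by hot stream: Q = 1710 × 1.01 × (295 − 176) = 205520 kJ/h
Energy balance on cold side (adiabatic exchanger): Q = ṁ_c·Cp_c·(T_c,out − T_c,in)
ṁ_c = 205520 / [0.970 × (45.4 − -23.3)] = 3084.2 kg/h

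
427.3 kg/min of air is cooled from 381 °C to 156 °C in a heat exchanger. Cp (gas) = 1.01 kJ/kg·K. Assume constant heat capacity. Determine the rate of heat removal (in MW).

Q = ṁ·Cp·ΔT = 427.3 × 1.01 × (156 − 381) = -97104 kJ/min
Converting: 97104 / 60 s = 1618.4 kW
Cooling duty = 1.6184 MW

Q_c = 1.62 MW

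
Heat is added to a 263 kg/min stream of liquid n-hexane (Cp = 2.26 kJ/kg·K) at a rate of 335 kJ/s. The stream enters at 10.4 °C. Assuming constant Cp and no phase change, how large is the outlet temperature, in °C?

T_out = 44.2 °C

Q = 335 kJ/s = 20100 kJ/min
ΔT = Q/(ṁ·Cp) = 20100/(263×2.26) = 33.817 K
T_out = 10.4 + 33.817 = 44.217 °C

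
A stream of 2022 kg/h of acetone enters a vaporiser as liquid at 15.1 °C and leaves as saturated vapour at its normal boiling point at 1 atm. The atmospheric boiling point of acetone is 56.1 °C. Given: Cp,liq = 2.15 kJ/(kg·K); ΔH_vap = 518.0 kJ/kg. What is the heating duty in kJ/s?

liquid 15.1→56.1 °C: 88.15 kJ/kg
vaporisation at 56.1 °C: 518 kJ/kg
Δh = 88.15 + 518 = 606.15 kJ/kg
Q = ṁ·Δh = 2022 kg/h × 606.15 kJ/kg = 1.2256e+06 kJ/h
|Q| = 340.45 kW

Q = 340 kJ/s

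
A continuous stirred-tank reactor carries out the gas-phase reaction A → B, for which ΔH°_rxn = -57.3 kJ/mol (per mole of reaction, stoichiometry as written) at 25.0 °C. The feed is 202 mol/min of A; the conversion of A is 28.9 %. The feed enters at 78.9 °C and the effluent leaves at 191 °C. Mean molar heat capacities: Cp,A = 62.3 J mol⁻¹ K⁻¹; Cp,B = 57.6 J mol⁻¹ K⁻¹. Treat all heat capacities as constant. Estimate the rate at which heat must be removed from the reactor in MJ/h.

Extent of reaction ξ = 0.289 × 202 = 58.378 mol/min
Reaction term: ξ·ΔH°_rxn = 58.378 × -57.3 = -3345.1 kJ/min
Sensible, feed 78.9→25 °C: -678.31 kJ/min
Outlet flows (mol/min): A 143.62, B 58.378
Sensible, products 25→191 °C: 2043.5 kJ/min
Q = ΔH = -1979.9 kJ/min = -32.998 kW
Heat removed = 118.79 MJ/h

Q_out = 119 MJ/h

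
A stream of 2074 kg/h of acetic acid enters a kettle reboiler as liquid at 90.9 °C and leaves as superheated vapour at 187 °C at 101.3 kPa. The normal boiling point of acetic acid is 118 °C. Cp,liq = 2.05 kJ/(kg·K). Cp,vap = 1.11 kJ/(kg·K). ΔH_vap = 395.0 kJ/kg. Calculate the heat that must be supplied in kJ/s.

liquid 90.9→118 °C: 55.555 kJ/kg
vaporisation at 118 °C: 395 kJ/kg
vapour 118→187 °C: 76.59 kJ/kg
Δh = 55.555 + 395 + 76.59 = 527.14 kJ/kg
Q = ṁ·Δh = 2074 kg/h × 527.14 kJ/kg = 1.0933e+06 kJ/h
|Q| = 303.69 kW

Q = 304 kJ/s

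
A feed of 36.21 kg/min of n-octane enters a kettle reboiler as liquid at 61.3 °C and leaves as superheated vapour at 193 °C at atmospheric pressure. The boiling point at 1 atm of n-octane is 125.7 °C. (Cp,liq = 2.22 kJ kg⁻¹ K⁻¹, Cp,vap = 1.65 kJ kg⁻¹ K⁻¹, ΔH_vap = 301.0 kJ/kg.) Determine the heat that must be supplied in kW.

liquid 61.3→125.7 °C: 142.97 kJ/kg
vaporisation at 125.7 °C: 301 kJ/kg
vapour 125.7→193 °C: 111.04 kJ/kg
Δh = 142.97 + 301 + 111.04 = 555.01 kJ/kg
Q = ṁ·Δh = 36.21 kg/min × 555.01 kJ/kg = 20097 kJ/min
|Q| = 334.95 kW

Q = 335 kW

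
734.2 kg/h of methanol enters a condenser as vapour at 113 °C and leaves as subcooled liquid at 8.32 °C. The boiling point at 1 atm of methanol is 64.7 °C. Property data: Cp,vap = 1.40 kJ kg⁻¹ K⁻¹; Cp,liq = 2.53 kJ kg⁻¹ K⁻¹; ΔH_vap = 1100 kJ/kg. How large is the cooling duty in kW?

Q_c = 267 kW

vapour 113→64.7 °C: -67.62 kJ/kg
condensation at 64.7 °C: -1100 kJ/kg
liquid 64.7→8.32 °C: -142.64 kJ/kg
Δh = -67.62 + -1100 + -142.64 = -1310.3 kJ/kg
Q = ṁ·Δh = 734.2 kg/h × -1310.3 kJ/kg = -961990 kJ/h
|Q| = 267.22 kW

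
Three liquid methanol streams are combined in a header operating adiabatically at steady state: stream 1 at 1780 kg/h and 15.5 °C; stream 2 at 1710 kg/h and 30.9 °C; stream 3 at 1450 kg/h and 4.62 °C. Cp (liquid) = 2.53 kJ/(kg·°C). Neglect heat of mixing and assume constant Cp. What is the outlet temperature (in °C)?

T_out = 17.6 °C

No heat crosses the boundary, so H_out = H_in.
Σ ṁᵢCp,ᵢTᵢ = 1780×2.53×15.5 + 1710×2.53×30.9 + 1450×2.53×4.62 = 220430
Σ ṁᵢCp,ᵢ = 1780×2.53 + 1710×2.53 + 1450×2.53 = 12498
T_out = 220430 / 12498 = 17.637 °C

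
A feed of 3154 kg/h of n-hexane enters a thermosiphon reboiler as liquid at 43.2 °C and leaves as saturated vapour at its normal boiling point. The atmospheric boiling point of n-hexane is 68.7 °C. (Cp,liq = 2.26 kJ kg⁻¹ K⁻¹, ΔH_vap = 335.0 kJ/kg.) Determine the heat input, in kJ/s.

Q = 344 kJ/s

liquid 43.2→68.7 °C: 57.63 kJ/kg
vaporisation at 68.7 °C: 335 kJ/kg
Δh = 57.63 + 335 = 392.63 kJ/kg
Q = ṁ·Δh = 3154 kg/h × 392.63 kJ/kg = 1.2384e+06 kJ/h
|Q| = 343.99 kW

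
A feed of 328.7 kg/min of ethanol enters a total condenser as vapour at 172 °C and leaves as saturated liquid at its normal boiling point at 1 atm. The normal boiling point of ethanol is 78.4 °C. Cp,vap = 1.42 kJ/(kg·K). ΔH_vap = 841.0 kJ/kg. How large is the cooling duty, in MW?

vapour 172→78.4 °C: -132.91 kJ/kg
condensation at 78.4 °C: -841 kJ/kg
Δh = -132.91 + -841 = -973.91 kJ/kg
Q = ṁ·Δh = 328.7 kg/min × -973.91 kJ/kg = -320120 kJ/min
|Q| = 5335.4 kW = 5.3354 MW

Q_c = 5.34 MW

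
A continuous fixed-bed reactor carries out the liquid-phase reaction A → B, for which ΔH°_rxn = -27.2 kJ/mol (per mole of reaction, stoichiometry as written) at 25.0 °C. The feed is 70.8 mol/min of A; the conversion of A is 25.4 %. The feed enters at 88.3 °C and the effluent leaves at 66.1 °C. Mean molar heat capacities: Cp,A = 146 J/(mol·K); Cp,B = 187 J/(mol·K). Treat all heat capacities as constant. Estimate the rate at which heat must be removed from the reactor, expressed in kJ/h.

Q_out = 41300 kJ/h

Extent of reaction ξ = 0.254 × 70.8 = 17.983 mol/min
Reaction term: ξ·ΔH°_rxn = 17.983 × -27.2 = -489.14 kJ/min
Sensible, feed 88.3→25 °C: -654.32 kJ/min
Outlet flows (mol/min): A 52.817, B 17.983
Sensible, products 25→66.1 °C: 455.15 kJ/min
Q = ΔH = -688.32 kJ/min = -11.472 kW
Heat removed = 41299 kJ/h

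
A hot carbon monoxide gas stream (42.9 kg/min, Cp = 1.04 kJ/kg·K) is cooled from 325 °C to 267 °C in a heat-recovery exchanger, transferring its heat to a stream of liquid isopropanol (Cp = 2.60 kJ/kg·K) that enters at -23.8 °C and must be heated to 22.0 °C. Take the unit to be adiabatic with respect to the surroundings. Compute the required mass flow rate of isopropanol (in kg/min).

Heat released by hot stream: Q = 42.9 × 1.04 × (325 − 267) = 2587.7 kJ/min
Energy balance on cold side (adiabatic exchanger): Q = ṁ_c·Cp_c·(T_c,out − T_c,in)
ṁ_c = 2587.7 / [2.60 × (22.0 − -23.8)] = 21.731 kg/min

ṁ_c = 21.7 kg/min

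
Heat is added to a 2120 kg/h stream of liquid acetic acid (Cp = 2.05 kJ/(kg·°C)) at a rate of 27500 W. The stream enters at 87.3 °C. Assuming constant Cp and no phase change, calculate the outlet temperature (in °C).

T_out = 110 °C

Q = 27500 W = 99000 kJ/h
ΔT = Q/(ṁ·Cp) = 99000/(2120×2.05) = 22.78 K
T_out = 87.3 + 22.78 = 110.08 °C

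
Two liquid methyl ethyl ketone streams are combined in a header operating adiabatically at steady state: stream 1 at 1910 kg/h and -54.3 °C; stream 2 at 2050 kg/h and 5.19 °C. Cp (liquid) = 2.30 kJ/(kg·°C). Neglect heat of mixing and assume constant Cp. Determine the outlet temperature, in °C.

T_out = -23.5 °C

Energy balance with Q = 0: Σ ṁᵢCp,ᵢ(T_out − Tᵢ) = 0
Σ ṁᵢCp,ᵢTᵢ = 1910×2.30×-54.3 + 2050×2.30×5.19 = -214070
Σ ṁᵢCp,ᵢ = 1910×2.30 + 2050×2.30 = 9108
T_out = -214070 / 9108 = -23.503 °C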